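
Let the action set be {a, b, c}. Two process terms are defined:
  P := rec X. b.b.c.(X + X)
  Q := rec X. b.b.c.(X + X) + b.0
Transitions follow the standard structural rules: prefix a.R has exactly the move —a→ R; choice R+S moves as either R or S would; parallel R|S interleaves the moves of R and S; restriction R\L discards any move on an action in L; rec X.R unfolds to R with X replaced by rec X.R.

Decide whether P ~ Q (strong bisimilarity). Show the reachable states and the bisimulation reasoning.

LTS(P): 4 reachable states
  m0 = rec X. b.b.c.(X + X) :: -b-> m1
  m1 = b.c.((rec X. b.b.c.(X + X)) + (rec X. b.b.c.(X + X))) :: -b-> m2
  m2 = c.((rec X. b.b.c.(X + X)) + (rec X. b.b.c.(X + X))) :: -c-> m3
  m3 = (rec X. b.b.c.(X + X)) + (rec X. b.b.c.(X + X)) :: -b-> m1
LTS(Q): 5 reachable states
  n0 = rec X. b.b.c.(X + X) + b.0 :: -b-> n1, -b-> n2
  n1 = 0 :: stopped
  n2 = b.c.((rec X. b.b.c.(X + X) + b.0) + (rec X. b.b.c.(X + X) + b.0)) :: -b-> n3
  n3 = c.((rec X. b.b.c.(X + X) + b.0) + (rec X. b.b.c.(X + X) + b.0)) :: -c-> n4
  n4 = (rec X. b.b.c.(X + X) + b.0) + (rec X. b.b.c.(X + X) + b.0) :: -b-> n1, -b-> n2
Partition-refinement fixed point:
  B0 = {m0, m3}
  B1 = {m1}
  B2 = {m2}
  B3 = {n0, n4}
  B4 = {n2}
  B5 = {n3}
  B6 = {n1}
m0 ∈ B0, n0 ∈ B3 → different blocks

NO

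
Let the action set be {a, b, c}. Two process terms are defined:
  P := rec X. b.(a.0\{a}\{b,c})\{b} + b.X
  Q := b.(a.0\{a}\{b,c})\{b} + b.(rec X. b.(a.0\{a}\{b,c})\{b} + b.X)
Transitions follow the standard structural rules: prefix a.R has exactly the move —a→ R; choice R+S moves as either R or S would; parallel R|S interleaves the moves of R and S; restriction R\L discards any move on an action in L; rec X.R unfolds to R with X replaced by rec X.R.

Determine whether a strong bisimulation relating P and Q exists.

Reachable graph of P (3 states):
  u0 = rec X. b.(a.0\{a}\{b,c})\{b} + b.X ⊢ ··b··> u0, ··b··> u1
  u1 = (a.0\{a}\{b,c})\{b} ⊢ ··a··> u2
  u2 = 0\{a}\{b,c}\{b} ⊢ ·
Reachable graph of Q (4 states):
  v0 = b.(a.0\{a}\{b,c})\{b} + b.(rec X. b.(a.0\{a}\{b,c})\{b} + b.X) ⊢ ··b··> v1, ··b··> v2
  v1 = (a.0\{a}\{b,c})\{b} ⊢ ··a··> v3
  v2 = rec X. b.(a.0\{a}\{b,c})\{b} + b.X ⊢ ··b··> v1, ··b··> v2
  v3 = 0\{a}\{b,c}\{b} ⊢ ·
Bisimilarity quotient blocks:
  B0 = {u0, v0, v2}
  B1 = {u1, v1}
  B2 = {u2, v3}
u0 ∈ B0, v0 ∈ B0 → same block

bisimilar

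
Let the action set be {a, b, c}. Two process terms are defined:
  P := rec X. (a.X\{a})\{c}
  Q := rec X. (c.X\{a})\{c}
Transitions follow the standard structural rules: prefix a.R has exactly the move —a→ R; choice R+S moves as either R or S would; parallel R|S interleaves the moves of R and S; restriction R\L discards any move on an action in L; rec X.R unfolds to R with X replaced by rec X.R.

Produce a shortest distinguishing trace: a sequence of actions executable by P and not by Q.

a

P's transition system — 2 states:
  s0 = rec X. (a.X\{a})\{c} → ··a··> s1
  s1 = (rec X. (a.X\{a})\{c})\{a}\{c} → deadlocked
Q's transition system — 1 states:
  t0 = rec X. (c.X\{a})\{c} → deadlocked
Executing a from P (initial set {s0}):
  step 1 (a): {s1}
  — P admits the full trace.
Executing a from Q (initial set {t0}):
  step 1 (a): no successor for Q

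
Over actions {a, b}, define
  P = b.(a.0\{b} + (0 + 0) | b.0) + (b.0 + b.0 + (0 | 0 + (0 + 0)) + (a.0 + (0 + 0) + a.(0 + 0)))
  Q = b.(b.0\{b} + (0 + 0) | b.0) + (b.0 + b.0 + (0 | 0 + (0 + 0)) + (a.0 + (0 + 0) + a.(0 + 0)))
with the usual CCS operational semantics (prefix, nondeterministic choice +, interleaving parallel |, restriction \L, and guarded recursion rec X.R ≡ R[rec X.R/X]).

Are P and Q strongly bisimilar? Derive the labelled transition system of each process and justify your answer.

LTS(P): 6 reachable states
  u0 = b.(a.0\{b} + (0 + 0) | b.0) + (b.0 + b.0 + (0 | 0 + (0 + 0)) + (a.0 + (0 + 0) + a.(0 + 0))) has moves ··a··> u1, ··a··> u2, ··b··> u1, ··b··> u3
  u1 = 0 has moves deadlocked
  u2 = 0 + 0 has moves deadlocked
  u3 = a.0\{b} + (0 + 0) | b.0 has moves ··a··> u4, ··b··> u5
  u4 = 0\{b} has moves deadlocked
  u5 = (0 + 0) | 0 has moves deadlocked
LTS(Q): 6 reachable states
  v0 = b.(b.0\{b} + (0 + 0) | b.0) + (b.0 + b.0 + (0 | 0 + (0 + 0)) + (a.0 + (0 + 0) + a.(0 + 0))) has moves ··a··> v1, ··a··> v2, ··b··> v1, ··b··> v3
  v1 = 0 has moves deadlocked
  v2 = 0 + 0 has moves deadlocked
  v3 = b.0\{b} + (0 + 0) | b.0 has moves ··b··> v4, ··b··> v5
  v4 = (0 + 0) | 0 has moves deadlocked
  v5 = 0\{b} has moves deadlocked
Partition-refinement fixed point:
  B0 = {u0}
  B1 = {u1, u2, u4, u5, v1, v2, v4, v5}
  B2 = {u3}
  B3 = {v0}
  B4 = {v3}
u0 ∈ B0, v0 ∈ B3 → different blocks

NO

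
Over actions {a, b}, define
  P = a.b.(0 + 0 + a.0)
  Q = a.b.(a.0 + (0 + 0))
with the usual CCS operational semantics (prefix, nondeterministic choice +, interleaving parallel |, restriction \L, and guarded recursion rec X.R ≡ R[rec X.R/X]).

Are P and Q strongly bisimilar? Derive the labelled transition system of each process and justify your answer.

bisimilar

Reachable graph of P (4 states):
  s0 = a.b.(0 + 0 + a.0) :: -a-> s1
  s1 = b.(0 + 0 + a.0) :: -b-> s2
  s2 = 0 + 0 + a.0 :: -a-> s3
  s3 = 0 :: stopped
Reachable graph of Q (4 states):
  t0 = a.b.(a.0 + (0 + 0)) :: -a-> t1
  t1 = b.(a.0 + (0 + 0)) :: -b-> t2
  t2 = a.0 + (0 + 0) :: -a-> t3
  t3 = 0 :: stopped
Coarsest stable partition (strong bisimilarity classes):
  B0 = {s0, t0}
  B1 = {s1, t1}
  B2 = {s2, t2}
  B3 = {s3, t3}
s0 ∈ B0, t0 ∈ B0 → same block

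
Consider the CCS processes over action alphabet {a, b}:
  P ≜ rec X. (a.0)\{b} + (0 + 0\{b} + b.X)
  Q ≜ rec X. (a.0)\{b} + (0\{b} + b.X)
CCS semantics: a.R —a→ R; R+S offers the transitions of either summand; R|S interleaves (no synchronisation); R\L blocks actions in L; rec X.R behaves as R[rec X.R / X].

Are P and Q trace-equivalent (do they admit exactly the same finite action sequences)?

P's transition system — 2 states:
  p0 = rec X. (a.0)\{b} + (0 + 0\{b} + b.X) has moves —a→ p1, —b→ p0
  p1 = 0\{b} has moves ∅
Q's transition system — 2 states:
  q0 = rec X. (a.0)\{b} + (0\{b} + b.X) has moves —a→ q1, —b→ q0
  q1 = 0\{b} has moves ∅
Coarsest stable partition (strong bisimilarity classes):
  B0 = {p0, q0}
  B1 = {p1, q1}
p0 ∈ B0, q0 ∈ B0 → same block
Bisimilar ⇒ trace-equivalent.

trace-equivalent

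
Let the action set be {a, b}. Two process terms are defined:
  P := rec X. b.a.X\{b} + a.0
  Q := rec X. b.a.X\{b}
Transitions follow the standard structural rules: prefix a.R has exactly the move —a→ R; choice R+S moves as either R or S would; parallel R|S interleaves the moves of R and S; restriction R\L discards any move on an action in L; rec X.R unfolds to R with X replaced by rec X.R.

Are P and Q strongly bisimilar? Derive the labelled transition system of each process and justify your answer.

P ≁ Q

LTS(P): 5 reachable states
  p0 = rec X. b.a.X\{b} + a.0 | ··a··> p1, ··b··> p2
  p1 = 0 | ∅
  p2 = a.(rec X. b.a.X\{b} + a.0)\{b} | ··a··> p3
  p3 = (rec X. b.a.X\{b} + a.0)\{b} | ··a··> p4
  p4 = 0\{b} | ∅
LTS(Q): 3 reachable states
  q0 = rec X. b.a.X\{b} | ··b··> q1
  q1 = a.(rec X. b.a.X\{b})\{b} | ··a··> q2
  q2 = (rec X. b.a.X\{b})\{b} | ∅
Partition-refinement fixed point:
  B0 = {p0}
  B1 = {p2}
  B2 = {p3, q1}
  B3 = {p1, p4, q2}
  B4 = {q0}
p0 ∈ B0, q0 ∈ B4 → different blocks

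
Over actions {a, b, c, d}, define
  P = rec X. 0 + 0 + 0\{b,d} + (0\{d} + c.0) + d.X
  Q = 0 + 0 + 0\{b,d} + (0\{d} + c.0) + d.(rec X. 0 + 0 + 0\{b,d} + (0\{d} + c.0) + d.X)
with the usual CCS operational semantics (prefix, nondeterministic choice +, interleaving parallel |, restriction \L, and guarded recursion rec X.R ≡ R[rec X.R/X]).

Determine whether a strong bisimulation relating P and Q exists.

LTS(P): 2 reachable states
  m0 = rec X. 0 + 0 + 0\{b,d} + (0\{d} + c.0) + d.X has moves ··c··> m1, ··d··> m0
  m1 = 0 has moves (no moves)
LTS(Q): 3 reachable states
  n0 = 0 + 0 + 0\{b,d} + (0\{d} + c.0) + d.(rec X. 0 + 0 + 0\{b,d} + (0\{d} + c.0) + d.X) has moves ··c··> n1, ··d··> n2
  n1 = 0 has moves (no moves)
  n2 = rec X. 0 + 0 + 0\{b,d} + (0\{d} + c.0) + d.X has moves ··c··> n1, ··d··> n2
Coarsest stable partition (strong bisimilarity classes):
  B0 = {m0, n0, n2}
  B1 = {m1, n1}
m0 ∈ B0, n0 ∈ B0 → same block

YES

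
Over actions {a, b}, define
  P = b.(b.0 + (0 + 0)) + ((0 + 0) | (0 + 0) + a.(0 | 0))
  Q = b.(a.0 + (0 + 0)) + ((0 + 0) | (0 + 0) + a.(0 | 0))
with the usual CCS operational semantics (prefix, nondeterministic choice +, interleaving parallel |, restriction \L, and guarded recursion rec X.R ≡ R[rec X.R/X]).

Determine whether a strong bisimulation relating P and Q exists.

not bisimilar

P's transition system — 4 states:
  p0 = b.(b.0 + (0 + 0)) + ((0 + 0) | (0 + 0) + a.(0 | 0)) ⊢ =a=> p1, =b=> p2
  p1 = 0 | 0 ⊢ (no moves)
  p2 = b.0 + (0 + 0) ⊢ =b=> p3
  p3 = 0 ⊢ (no moves)
Q's transition system — 4 states:
  q0 = b.(a.0 + (0 + 0)) + ((0 + 0) | (0 + 0) + a.(0 | 0)) ⊢ =a=> q1, =b=> q2
  q1 = 0 | 0 ⊢ (no moves)
  q2 = a.0 + (0 + 0) ⊢ =a=> q3
  q3 = 0 ⊢ (no moves)
Coarsest stable partition (strong bisimilarity classes):
  B0 = {p0}
  B1 = {p1, p3, q1, q3}
  B2 = {p2}
  B3 = {q0}
  B4 = {q2}
p0 ∈ B0, q0 ∈ B3 → different blocks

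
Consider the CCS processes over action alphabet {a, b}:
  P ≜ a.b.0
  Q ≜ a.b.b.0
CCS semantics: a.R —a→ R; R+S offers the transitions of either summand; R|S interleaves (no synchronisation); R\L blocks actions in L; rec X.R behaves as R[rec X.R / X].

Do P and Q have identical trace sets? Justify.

NO — witness ⟨abb⟩

Reachable graph of P (3 states):
  s0 = a.b.0 ⊢ ··a··> s1
  s1 = b.0 ⊢ ··b··> s2
  s2 = 0 ⊢ ∅
Reachable graph of Q (4 states):
  t0 = a.b.b.0 ⊢ ··a··> t1
  t1 = b.b.0 ⊢ ··b··> t2
  t2 = b.0 ⊢ ··b··> t3
  t3 = 0 ⊢ ∅
Run σ = ⟨abb⟩ on Q: start {t0}
  [1] a ⇒ {t1}
  [2] b ⇒ {t2}
  [3] b ⇒ {t3}
  Q completes σ.
Run σ = ⟨abb⟩ on P: start {s0}
  [1] a ⇒ {s1}
  [2] b ⇒ {s2}
  [3] b ⇒ ∅ (P stuck)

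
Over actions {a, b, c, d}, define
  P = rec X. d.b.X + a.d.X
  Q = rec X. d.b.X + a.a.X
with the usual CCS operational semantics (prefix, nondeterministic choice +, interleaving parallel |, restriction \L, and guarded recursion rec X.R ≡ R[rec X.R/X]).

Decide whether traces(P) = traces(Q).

P's transition system — 3 states:
  p0 = rec X. d.b.X + a.d.X | --a--▸ p1, --d--▸ p2
  p1 = d.(rec X. d.b.X + a.d.X) | --d--▸ p0
  p2 = b.(rec X. d.b.X + a.d.X) | --b--▸ p0
Q's transition system — 3 states:
  q0 = rec X. d.b.X + a.a.X | --a--▸ q1, --d--▸ q2
  q1 = a.(rec X. d.b.X + a.a.X) | --a--▸ q0
  q2 = b.(rec X. d.b.X + a.a.X) | --b--▸ q0
Trace ⟨ad⟩ through P, begin at {p0}:
  [1] a ⇒ {p1}
  [2] d ⇒ {p0}
  — P admits the full trace.
Trace ⟨ad⟩ through Q, begin at {q0}:
  [1] a ⇒ {q1}
  [2] d ⇒ ∅  — Q cannot continue

NO — witness ⟨ad⟩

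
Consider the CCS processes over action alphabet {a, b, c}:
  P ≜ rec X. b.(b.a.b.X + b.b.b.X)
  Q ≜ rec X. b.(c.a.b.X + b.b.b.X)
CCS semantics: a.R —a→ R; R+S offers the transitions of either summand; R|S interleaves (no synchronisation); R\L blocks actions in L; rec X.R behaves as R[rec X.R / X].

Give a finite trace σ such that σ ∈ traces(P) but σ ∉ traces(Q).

P's transition system — 5 states:
  s0 = rec X. b.(b.a.b.X + b.b.b.X) → =b=> s1
  s1 = b.a.b.(rec X. b.(b.a.b.X + b.b.b.X)) + b.b.b.(rec X. b.(b.a.b.X + b.b.b.X)) → =b=> s2, =b=> s3
  s2 = a.b.(rec X. b.(b.a.b.X + b.b.b.X)) → =a=> s4
  s3 = b.b.(rec X. b.(b.a.b.X + b.b.b.X)) → =b=> s4
  s4 = b.(rec X. b.(b.a.b.X + b.b.b.X)) → =b=> s0
Q's transition system — 5 states:
  t0 = rec X. b.(c.a.b.X + b.b.b.X) → =b=> t1
  t1 = c.a.b.(rec X. b.(c.a.b.X + b.b.b.X)) + b.b.b.(rec X. b.(c.a.b.X + b.b.b.X)) → =b=> t2, =c=> t3
  t2 = b.b.(rec X. b.(c.a.b.X + b.b.b.X)) → =b=> t4
  t3 = a.b.(rec X. b.(c.a.b.X + b.b.b.X)) → =a=> t4
  t4 = b.(rec X. b.(c.a.b.X + b.b.b.X)) → =b=> t0
Executing bba from P (initial set {s0}):
  [1] b ⇒ {s1}
  [2] b ⇒ {s2, s3}
  [3] a ⇒ {s4}
  P completes σ.
Executing bba from Q (initial set {t0}):
  [1] b ⇒ {t1}
  [2] b ⇒ {t2}
  [3] a ⇒ ∅ (Q stuck)

bba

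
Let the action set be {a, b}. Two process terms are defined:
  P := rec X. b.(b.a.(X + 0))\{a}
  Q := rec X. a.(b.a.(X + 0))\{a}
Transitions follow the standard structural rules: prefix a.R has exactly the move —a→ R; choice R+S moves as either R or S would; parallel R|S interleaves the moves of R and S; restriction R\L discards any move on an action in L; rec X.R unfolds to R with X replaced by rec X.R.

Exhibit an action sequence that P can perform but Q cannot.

b

P's transition system — 3 states:
  p0 = rec X. b.(b.a.(X + 0))\{a} :: —b→ p1
  p1 = (b.a.((rec X. b.(b.a.(X + 0))\{a}) + 0))\{a} :: —b→ p2
  p2 = (a.((rec X. b.(b.a.(X + 0))\{a}) + 0))\{a} :: ∅
Q's transition system — 3 states:
  q0 = rec X. a.(b.a.(X + 0))\{a} :: —a→ q1
  q1 = (b.a.((rec X. a.(b.a.(X + 0))\{a}) + 0))\{a} :: —b→ q2
  q2 = (a.((rec X. a.(b.a.(X + 0))\{a}) + 0))\{a} :: ∅
Run σ = ⟨b⟩ on P: start {p0}
  after b @ step 1: {p1}
  — P admits the full trace.
Run σ = ⟨b⟩ on Q: start {q0}
  after b @ step 1: ∅ (Q stuck)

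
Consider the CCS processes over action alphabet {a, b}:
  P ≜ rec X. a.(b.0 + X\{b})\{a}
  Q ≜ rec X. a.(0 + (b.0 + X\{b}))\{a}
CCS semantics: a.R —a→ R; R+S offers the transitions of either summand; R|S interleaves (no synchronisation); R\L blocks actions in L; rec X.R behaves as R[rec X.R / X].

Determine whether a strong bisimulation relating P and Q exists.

P's transition system — 3 states:
  p0 = rec X. a.(b.0 + X\{b})\{a} has moves --a--▸ p1
  p1 = (b.0 + (rec X. a.(b.0 + X\{b})\{a})\{b})\{a} has moves --b--▸ p2
  p2 = 0\{a} has moves deadlocked
Q's transition system — 3 states:
  q0 = rec X. a.(0 + (b.0 + X\{b}))\{a} has moves --a--▸ q1
  q1 = (0 + (b.0 + (rec X. a.(0 + (b.0 + X\{b}))\{a})\{b}))\{a} has moves --b--▸ q2
  q2 = 0\{a} has moves deadlocked
Partition-refinement fixed point:
  B0 = {p0, q0}
  B1 = {p1, q1}
  B2 = {p2, q2}
p0 ∈ B0, q0 ∈ B0 → same block

YES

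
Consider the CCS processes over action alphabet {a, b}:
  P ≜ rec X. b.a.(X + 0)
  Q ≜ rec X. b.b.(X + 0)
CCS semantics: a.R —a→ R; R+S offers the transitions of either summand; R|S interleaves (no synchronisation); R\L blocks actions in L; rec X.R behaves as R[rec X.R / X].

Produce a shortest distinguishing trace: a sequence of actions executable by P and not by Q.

ba

LTS(P): 3 reachable states
  u0 = rec X. b.a.(X + 0) has moves ··b··> u1
  u1 = a.((rec X. b.a.(X + 0)) + 0) has moves ··a··> u2
  u2 = (rec X. b.a.(X + 0)) + 0 has moves ··b··> u1
LTS(Q): 3 reachable states
  v0 = rec X. b.b.(X + 0) has moves ··b··> v1
  v1 = b.((rec X. b.b.(X + 0)) + 0) has moves ··b··> v2
  v2 = (rec X. b.b.(X + 0)) + 0 has moves ··b··> v1
Trace ⟨ba⟩ through P, begin at {u0}:
  after b @ step 1: {u1}
  after a @ step 2: {u2}
  — P admits the full trace.
Trace ⟨ba⟩ through Q, begin at {v0}:
  after b @ step 1: {v1}
  after a @ step 2: no successor for Q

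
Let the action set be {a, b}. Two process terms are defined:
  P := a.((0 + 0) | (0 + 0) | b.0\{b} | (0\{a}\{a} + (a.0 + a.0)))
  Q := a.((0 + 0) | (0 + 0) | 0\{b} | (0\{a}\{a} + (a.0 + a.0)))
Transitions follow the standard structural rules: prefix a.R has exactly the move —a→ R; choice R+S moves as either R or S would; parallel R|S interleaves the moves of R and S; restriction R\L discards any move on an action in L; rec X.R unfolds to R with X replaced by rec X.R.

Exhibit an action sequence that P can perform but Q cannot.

ab

LTS(P): 5 reachable states
  u0 = a.((0 + 0) | (0 + 0) | b.0\{b} | (0\{a}\{a} + (a.0 + a.0))) ⊢ ··a··> u1
  u1 = (0 + 0) | (0 + 0) | b.0\{b} | (0\{a}\{a} + (a.0 + a.0)) ⊢ ··a··> u2, ··b··> u3
  u2 = (0 + 0) | (0 + 0) | b.0\{b} | 0 ⊢ ··b··> u4
  u3 = (0 + 0) | (0 + 0) | 0\{b} | (0\{a}\{a} + (a.0 + a.0)) ⊢ ··a··> u4
  u4 = (0 + 0) | (0 + 0) | 0\{b} | 0 ⊢ ∅
LTS(Q): 3 reachable states
  v0 = a.((0 + 0) | (0 + 0) | 0\{b} | (0\{a}\{a} + (a.0 + a.0))) ⊢ ··a··> v1
  v1 = (0 + 0) | (0 + 0) | 0\{b} | (0\{a}\{a} + (a.0 + a.0)) ⊢ ··a··> v2
  v2 = (0 + 0) | (0 + 0) | 0\{b} | 0 ⊢ ∅
Executing ab from P (initial set {u0}):
  step 1 (a): {u1}
  step 2 (b): {u3}
  — P admits the full trace.
Executing ab from Q (initial set {v0}):
  step 1 (a): {v1}
  step 2 (b): no successor for Q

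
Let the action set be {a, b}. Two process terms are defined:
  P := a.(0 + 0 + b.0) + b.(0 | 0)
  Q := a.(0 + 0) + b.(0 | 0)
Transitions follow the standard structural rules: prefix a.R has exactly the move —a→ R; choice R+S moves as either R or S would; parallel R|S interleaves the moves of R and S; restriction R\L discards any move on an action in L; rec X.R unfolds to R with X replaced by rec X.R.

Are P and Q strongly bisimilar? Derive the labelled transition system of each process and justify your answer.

LTS(P): 4 reachable states
  u0 = a.(0 + 0 + b.0) + b.(0 | 0) has moves —a→ u1, —b→ u2
  u1 = 0 + 0 + b.0 has moves —b→ u3
  u2 = 0 | 0 has moves ·
  u3 = 0 has moves ·
LTS(Q): 3 reachable states
  v0 = a.(0 + 0) + b.(0 | 0) has moves —a→ v1, —b→ v2
  v1 = 0 + 0 has moves ·
  v2 = 0 | 0 has moves ·
Coarsest stable partition (strong bisimilarity classes):
  B0 = {u0}
  B1 = {u1}
  B2 = {u2, u3, v1, v2}
  B3 = {v0}
u0 ∈ B0, v0 ∈ B3 → different blocks

NO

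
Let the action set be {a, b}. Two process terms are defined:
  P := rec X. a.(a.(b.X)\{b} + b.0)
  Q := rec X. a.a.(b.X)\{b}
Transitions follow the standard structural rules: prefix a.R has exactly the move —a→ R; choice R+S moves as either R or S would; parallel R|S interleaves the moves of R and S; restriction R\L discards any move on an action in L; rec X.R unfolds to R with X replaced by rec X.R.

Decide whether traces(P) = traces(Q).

LTS(P): 4 reachable states
  s0 = rec X. a.(a.(b.X)\{b} + b.0) has moves -a-> s1
  s1 = a.(b.(rec X. a.(a.(b.X)\{b} + b.0)))\{b} + b.0 has moves -a-> s2, -b-> s3
  s2 = (b.(rec X. a.(a.(b.X)\{b} + b.0)))\{b} has moves (no moves)
  s3 = 0 has moves (no moves)
LTS(Q): 3 reachable states
  t0 = rec X. a.a.(b.X)\{b} has moves -a-> t1
  t1 = a.(b.(rec X. a.a.(b.X)\{b}))\{b} has moves -a-> t2
  t2 = (b.(rec X. a.a.(b.X)\{b}))\{b} has moves (no moves)
Run σ = ⟨ab⟩ on P: start {s0}
  [1] a ⇒ {s1}
  [2] b ⇒ {s3}
  ✓ P
Run σ = ⟨ab⟩ on Q: start {t0}
  [1] a ⇒ {t1}
  [2] b ⇒ ∅  — Q cannot continue

NO — witness ⟨ab⟩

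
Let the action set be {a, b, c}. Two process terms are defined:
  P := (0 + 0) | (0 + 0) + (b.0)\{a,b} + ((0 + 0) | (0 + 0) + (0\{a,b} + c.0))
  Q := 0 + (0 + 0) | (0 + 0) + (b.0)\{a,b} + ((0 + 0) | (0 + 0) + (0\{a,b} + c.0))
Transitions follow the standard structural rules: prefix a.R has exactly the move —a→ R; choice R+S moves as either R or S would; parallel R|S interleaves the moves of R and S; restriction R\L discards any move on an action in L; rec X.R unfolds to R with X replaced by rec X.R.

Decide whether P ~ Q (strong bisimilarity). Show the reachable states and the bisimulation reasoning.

P's transition system — 2 states:
  u0 = (0 + 0) | (0 + 0) + (b.0)\{a,b} + ((0 + 0) | (0 + 0) + (0\{a,b} + c.0)) :: =c=> u1
  u1 = 0 :: ·
Q's transition system — 2 states:
  v0 = 0 + (0 + 0) | (0 + 0) + (b.0)\{a,b} + ((0 + 0) | (0 + 0) + (0\{a,b} + c.0)) :: =c=> v1
  v1 = 0 :: ·
Partition-refinement fixed point:
  B0 = {u0, v0}
  B1 = {u1, v1}
u0 ∈ B0, v0 ∈ B0 → same block

P ~ Q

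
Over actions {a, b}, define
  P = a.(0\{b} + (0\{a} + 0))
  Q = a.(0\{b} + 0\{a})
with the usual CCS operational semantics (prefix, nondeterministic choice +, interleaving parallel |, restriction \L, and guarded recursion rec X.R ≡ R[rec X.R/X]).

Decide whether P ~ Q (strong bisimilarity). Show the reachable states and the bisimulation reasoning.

LTS(P): 2 reachable states
  m0 = a.(0\{b} + (0\{a} + 0)) has moves --a--▸ m1
  m1 = 0\{b} + (0\{a} + 0) has moves deadlocked
LTS(Q): 2 reachable states
  n0 = a.(0\{b} + 0\{a}) has moves --a--▸ n1
  n1 = 0\{b} + 0\{a} has moves deadlocked
Bisimilarity quotient blocks:
  B0 = {m0, n0}
  B1 = {m1, n1}
m0 ∈ B0, n0 ∈ B0 → same block

bisimilar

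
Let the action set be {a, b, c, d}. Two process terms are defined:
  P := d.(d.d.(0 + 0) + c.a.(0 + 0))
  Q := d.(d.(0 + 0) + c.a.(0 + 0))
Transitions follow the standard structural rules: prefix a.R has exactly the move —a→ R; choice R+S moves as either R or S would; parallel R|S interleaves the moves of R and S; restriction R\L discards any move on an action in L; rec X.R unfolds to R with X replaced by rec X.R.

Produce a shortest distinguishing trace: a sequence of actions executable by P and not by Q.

P's transition system — 5 states:
  p0 = d.(d.d.(0 + 0) + c.a.(0 + 0)) ⊢ =d=> p1
  p1 = d.d.(0 + 0) + c.a.(0 + 0) ⊢ =c=> p2, =d=> p3
  p2 = a.(0 + 0) ⊢ =a=> p4
  p3 = d.(0 + 0) ⊢ =d=> p4
  p4 = 0 + 0 ⊢ (no moves)
Q's transition system — 4 states:
  q0 = d.(d.(0 + 0) + c.a.(0 + 0)) ⊢ =d=> q1
  q1 = d.(0 + 0) + c.a.(0 + 0) ⊢ =c=> q2, =d=> q3
  q2 = a.(0 + 0) ⊢ =a=> q3
  q3 = 0 + 0 ⊢ (no moves)
Run σ = ⟨ddd⟩ on P: start {p0}
  [1] d ⇒ {p1}
  [2] d ⇒ {p3}
  [3] d ⇒ {p4}
  ✓ P
Run σ = ⟨ddd⟩ on Q: start {q0}
  [1] d ⇒ {q1}
  [2] d ⇒ {q3}
  [3] d ⇒ ∅  — Q cannot continue

ddd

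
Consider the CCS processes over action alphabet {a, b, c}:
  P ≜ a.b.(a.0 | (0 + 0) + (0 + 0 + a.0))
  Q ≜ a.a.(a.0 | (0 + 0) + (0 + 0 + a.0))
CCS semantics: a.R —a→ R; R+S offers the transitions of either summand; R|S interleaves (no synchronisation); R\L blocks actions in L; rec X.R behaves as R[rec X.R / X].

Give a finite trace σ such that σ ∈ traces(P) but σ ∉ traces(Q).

Reachable graph of P (5 states):
  m0 = a.b.(a.0 | (0 + 0) + (0 + 0 + a.0)) has moves =a=> m1
  m1 = b.(a.0 | (0 + 0) + (0 + 0 + a.0)) has moves =b=> m2
  m2 = a.0 | (0 + 0) + (0 + 0 + a.0) has moves =a=> m3, =a=> m4
  m3 = 0 has moves ∅
  m4 = 0 | (0 + 0) has moves ∅
Reachable graph of Q (5 states):
  n0 = a.a.(a.0 | (0 + 0) + (0 + 0 + a.0)) has moves =a=> n1
  n1 = a.(a.0 | (0 + 0) + (0 + 0 + a.0)) has moves =a=> n2
  n2 = a.0 | (0 + 0) + (0 + 0 + a.0) has moves =a=> n3, =a=> n4
  n3 = 0 has moves ∅
  n4 = 0 | (0 + 0) has moves ∅
Executing ab from P (initial set {m0}):
  after a @ step 1: {m1}
  after b @ step 2: {m2}
  ✓ P
Executing ab from Q (initial set {n0}):
  after a @ step 1: {n1}
  after b @ step 2: no successor for Q

ab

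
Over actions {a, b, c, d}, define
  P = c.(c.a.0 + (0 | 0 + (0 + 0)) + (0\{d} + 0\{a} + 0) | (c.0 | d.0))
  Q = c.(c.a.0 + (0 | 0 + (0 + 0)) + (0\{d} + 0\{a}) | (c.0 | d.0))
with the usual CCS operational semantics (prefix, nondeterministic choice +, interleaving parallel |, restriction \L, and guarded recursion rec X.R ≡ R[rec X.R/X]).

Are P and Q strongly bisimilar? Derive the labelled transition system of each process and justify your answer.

P's transition system — 7 states:
  m0 = c.(c.a.0 + (0 | 0 + (0 + 0)) + (0\{d} + 0\{a} + 0) | (c.0 | d.0)) ⊢ =c=> m1
  m1 = c.a.0 + (0 | 0 + (0 + 0)) + (0\{d} + 0\{a} + 0) | (c.0 | d.0) ⊢ =c=> m2, =c=> m3, =d=> m4
  m2 = (0\{d} + 0\{a} + 0) | (0 | d.0) ⊢ =d=> m5
  m3 = a.0 ⊢ =a=> m6
  m4 = (0\{d} + 0\{a} + 0) | (c.0 | 0) ⊢ =c=> m5
  m5 = (0\{d} + 0\{a} + 0) | (0 | 0) ⊢ (no moves)
  m6 = 0 ⊢ (no moves)
Q's transition system — 7 states:
  n0 = c.(c.a.0 + (0 | 0 + (0 + 0)) + (0\{d} + 0\{a}) | (c.0 | d.0)) ⊢ =c=> n1
  n1 = c.a.0 + (0 | 0 + (0 + 0)) + (0\{d} + 0\{a}) | (c.0 | d.0) ⊢ =c=> n2, =c=> n3, =d=> n4
  n2 = (0\{d} + 0\{a}) | (0 | d.0) ⊢ =d=> n5
  n3 = a.0 ⊢ =a=> n6
  n4 = (0\{d} + 0\{a}) | (c.0 | 0) ⊢ =c=> n5
  n5 = (0\{d} + 0\{a}) | (0 | 0) ⊢ (no moves)
  n6 = 0 ⊢ (no moves)
Partition-refinement fixed point:
  B0 = {m0, n0}
  B1 = {m1, n1}
  B2 = {m4, n4}
  B3 = {m5, m6, n5, n6}
  B4 = {m2, n2}
  B5 = {m3, n3}
m0 ∈ B0, n0 ∈ B0 → same block

P ~ Q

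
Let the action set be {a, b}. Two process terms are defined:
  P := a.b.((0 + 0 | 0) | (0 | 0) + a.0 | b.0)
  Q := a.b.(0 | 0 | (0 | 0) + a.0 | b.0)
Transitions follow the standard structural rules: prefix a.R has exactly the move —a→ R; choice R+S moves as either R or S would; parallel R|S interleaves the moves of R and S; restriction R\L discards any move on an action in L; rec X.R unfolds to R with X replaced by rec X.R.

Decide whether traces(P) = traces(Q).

Reachable graph of P (6 states):
  s0 = a.b.((0 + 0 | 0) | (0 | 0) + a.0 | b.0) :: -a-> s1
  s1 = b.((0 + 0 | 0) | (0 | 0) + a.0 | b.0) :: -b-> s2
  s2 = (0 + 0 | 0) | (0 | 0) + a.0 | b.0 :: -a-> s3, -b-> s4
  s3 = 0 | b.0 :: -b-> s5
  s4 = a.0 | 0 :: -a-> s5
  s5 = 0 | 0 :: ∅
Reachable graph of Q (6 states):
  t0 = a.b.(0 | 0 | (0 | 0) + a.0 | b.0) :: -a-> t1
  t1 = b.(0 | 0 | (0 | 0) + a.0 | b.0) :: -b-> t2
  t2 = 0 | 0 | (0 | 0) + a.0 | b.0 :: -a-> t3, -b-> t4
  t3 = 0 | b.0 :: -b-> t5
  t4 = a.0 | 0 :: -a-> t5
  t5 = 0 | 0 :: ∅
Coarsest stable partition (strong bisimilarity classes):
  B0 = {s0, t0}
  B1 = {s1, t1}
  B2 = {s2, t2}
  B3 = {s3, t3}
  B4 = {s5, t5}
  B5 = {s4, t4}
s0 ∈ B0, t0 ∈ B0 → same block
Bisimilar ⇒ trace-equivalent.

trace-equivalent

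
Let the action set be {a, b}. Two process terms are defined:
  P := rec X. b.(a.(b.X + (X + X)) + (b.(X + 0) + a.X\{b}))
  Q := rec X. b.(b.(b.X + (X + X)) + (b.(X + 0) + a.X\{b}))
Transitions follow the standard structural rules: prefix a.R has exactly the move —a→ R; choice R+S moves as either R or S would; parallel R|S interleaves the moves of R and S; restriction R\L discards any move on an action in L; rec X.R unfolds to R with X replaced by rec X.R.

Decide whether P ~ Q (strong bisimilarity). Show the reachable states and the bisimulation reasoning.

Reachable graph of P (5 states):
  p0 = rec X. b.(a.(b.X + (X + X)) + (b.(X + 0) + a.X\{b})) :: --b--▸ p1
  p1 = a.(b.(rec X. b.(a.(b.X + (X + X)) + (b.(X + 0) + a.X\{b}))) + ((rec X. b.(a.(b.X + (X + X)) + (b.(X + 0) + a.X\{b}))) + (rec X. b.(a.(b.X + (X + X)) + (b.(X + 0) + a.X\{b}))))) + (b.((rec X. b.(a.(b.X + (X + X)) + (b.(X + 0) + a.X\{b}))) + 0) + a.(rec X. b.(a.(b.X + (X + X)) + (b.(X + 0) + a.X\{b})))\{b}) :: --a--▸ p2, --a--▸ p3, --b--▸ p4
  p2 = (rec X. b.(a.(b.X + (X + X)) + (b.(X + 0) + a.X\{b})))\{b} :: ∅
  p3 = b.(rec X. b.(a.(b.X + (X + X)) + (b.(X + 0) + a.X\{b}))) + ((rec X. b.(a.(b.X + (X + X)) + (b.(X + 0) + a.X\{b}))) + (rec X. b.(a.(b.X + (X + X)) + (b.(X + 0) + a.X\{b})))) :: --b--▸ p0, --b--▸ p1
  p4 = (rec X. b.(a.(b.X + (X + X)) + (b.(X + 0) + a.X\{b}))) + 0 :: --b--▸ p1
Reachable graph of Q (5 states):
  q0 = rec X. b.(b.(b.X + (X + X)) + (b.(X + 0) + a.X\{b})) :: --b--▸ q1
  q1 = b.(b.(rec X. b.(b.(b.X + (X + X)) + (b.(X + 0) + a.X\{b}))) + ((rec X. b.(b.(b.X + (X + X)) + (b.(X + 0) + a.X\{b}))) + (rec X. b.(b.(b.X + (X + X)) + (b.(X + 0) + a.X\{b}))))) + (b.((rec X. b.(b.(b.X + (X + X)) + (b.(X + 0) + a.X\{b}))) + 0) + a.(rec X. b.(b.(b.X + (X + X)) + (b.(X + 0) + a.X\{b})))\{b}) :: --a--▸ q2, --b--▸ q3, --b--▸ q4
  q2 = (rec X. b.(b.(b.X + (X + X)) + (b.(X + 0) + a.X\{b})))\{b} :: ∅
  q3 = (rec X. b.(b.(b.X + (X + X)) + (b.(X + 0) + a.X\{b}))) + 0 :: --b--▸ q1
  q4 = b.(rec X. b.(b.(b.X + (X + X)) + (b.(X + 0) + a.X\{b}))) + ((rec X. b.(b.(b.X + (X + X)) + (b.(X + 0) + a.X\{b}))) + (rec X. b.(b.(b.X + (X + X)) + (b.(X + 0) + a.X\{b})))) :: --b--▸ q0, --b--▸ q1
Partition-refinement fixed point:
  B0 = {p0, p4}
  B1 = {p1}
  B2 = {p3}
  B3 = {p2, q2}
  B4 = {q0, q3}
  B5 = {q1}
  B6 = {q4}
p0 ∈ B0, q0 ∈ B4 → different blocks

not bisimilar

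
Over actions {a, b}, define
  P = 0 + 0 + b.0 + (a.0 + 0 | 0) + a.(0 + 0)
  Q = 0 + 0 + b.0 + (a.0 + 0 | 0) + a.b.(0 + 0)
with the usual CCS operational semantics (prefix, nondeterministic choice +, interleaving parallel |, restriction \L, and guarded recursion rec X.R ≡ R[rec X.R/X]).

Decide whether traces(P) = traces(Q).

P's transition system — 3 states:
  p0 = 0 + 0 + b.0 + (a.0 + 0 | 0) + a.(0 + 0) ⊢ -a-> p1, -a-> p2, -b-> p1
  p1 = 0 ⊢ ·
  p2 = 0 + 0 ⊢ ·
Q's transition system — 4 states:
  q0 = 0 + 0 + b.0 + (a.0 + 0 | 0) + a.b.(0 + 0) ⊢ -a-> q1, -a-> q2, -b-> q1
  q1 = 0 ⊢ ·
  q2 = b.(0 + 0) ⊢ -b-> q3
  q3 = 0 + 0 ⊢ ·
Run σ = ⟨ab⟩ on Q: start {q0}
  [1] a ⇒ {q1, q2}
  [2] b ⇒ {q3}
  Q completes σ.
Run σ = ⟨ab⟩ on P: start {p0}
  [1] a ⇒ {p1, p2}
  [2] b ⇒ ∅ (P stuck)

trace-distinct — witness ⟨ab⟩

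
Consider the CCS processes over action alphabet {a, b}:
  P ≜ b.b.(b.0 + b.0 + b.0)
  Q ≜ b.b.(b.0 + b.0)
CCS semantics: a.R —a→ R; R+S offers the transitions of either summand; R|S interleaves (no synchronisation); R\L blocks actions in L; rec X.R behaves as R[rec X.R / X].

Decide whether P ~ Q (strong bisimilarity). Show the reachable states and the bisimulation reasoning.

Reachable graph of P (4 states):
  m0 = b.b.(b.0 + b.0 + b.0) has moves ··b··> m1
  m1 = b.(b.0 + b.0 + b.0) has moves ··b··> m2
  m2 = b.0 + b.0 + b.0 has moves ··b··> m3
  m3 = 0 has moves (no moves)
Reachable graph of Q (4 states):
  n0 = b.b.(b.0 + b.0) has moves ··b··> n1
  n1 = b.(b.0 + b.0) has moves ··b··> n2
  n2 = b.0 + b.0 has moves ··b··> n3
  n3 = 0 has moves (no moves)
Bisimilarity quotient blocks:
  B0 = {m0, n0}
  B1 = {m1, n1}
  B2 = {m2, n2}
  B3 = {m3, n3}
m0 ∈ B0, n0 ∈ B0 → same block

YES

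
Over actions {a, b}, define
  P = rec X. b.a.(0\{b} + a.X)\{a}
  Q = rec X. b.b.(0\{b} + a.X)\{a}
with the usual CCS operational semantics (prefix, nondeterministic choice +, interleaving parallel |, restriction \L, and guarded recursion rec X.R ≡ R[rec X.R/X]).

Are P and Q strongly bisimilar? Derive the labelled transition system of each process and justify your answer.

Reachable graph of P (3 states):
  m0 = rec X. b.a.(0\{b} + a.X)\{a} → =b=> m1
  m1 = a.(0\{b} + a.(rec X. b.a.(0\{b} + a.X)\{a}))\{a} → =a=> m2
  m2 = (0\{b} + a.(rec X. b.a.(0\{b} + a.X)\{a}))\{a} → ·
Reachable graph of Q (3 states):
  n0 = rec X. b.b.(0\{b} + a.X)\{a} → =b=> n1
  n1 = b.(0\{b} + a.(rec X. b.b.(0\{b} + a.X)\{a}))\{a} → =b=> n2
  n2 = (0\{b} + a.(rec X. b.b.(0\{b} + a.X)\{a}))\{a} → ·
Bisimilarity quotient blocks:
  B0 = {m0}
  B1 = {m1}
  B2 = {m2, n2}
  B3 = {n0}
  B4 = {n1}
m0 ∈ B0, n0 ∈ B3 → different blocks

NO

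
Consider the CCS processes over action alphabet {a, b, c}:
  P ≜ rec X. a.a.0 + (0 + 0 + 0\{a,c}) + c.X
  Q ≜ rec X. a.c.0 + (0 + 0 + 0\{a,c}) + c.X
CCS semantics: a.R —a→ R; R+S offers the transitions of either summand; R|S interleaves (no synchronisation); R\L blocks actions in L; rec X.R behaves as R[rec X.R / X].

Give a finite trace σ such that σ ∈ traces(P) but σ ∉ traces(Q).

Reachable graph of P (3 states):
  s0 = rec X. a.a.0 + (0 + 0 + 0\{a,c}) + c.X ⊢ =a=> s1, =c=> s0
  s1 = a.0 ⊢ =a=> s2
  s2 = 0 ⊢ ·
Reachable graph of Q (3 states):
  t0 = rec X. a.c.0 + (0 + 0 + 0\{a,c}) + c.X ⊢ =a=> t1, =c=> t0
  t1 = c.0 ⊢ =c=> t2
  t2 = 0 ⊢ ·
Run σ = ⟨aa⟩ on P: start {s0}
  after a @ step 1: {s1}
  after a @ step 2: {s2}
  — P admits the full trace.
Run σ = ⟨aa⟩ on Q: start {t0}
  after a @ step 1: {t1}
  after a @ step 2: ∅ (Q stuck)

aa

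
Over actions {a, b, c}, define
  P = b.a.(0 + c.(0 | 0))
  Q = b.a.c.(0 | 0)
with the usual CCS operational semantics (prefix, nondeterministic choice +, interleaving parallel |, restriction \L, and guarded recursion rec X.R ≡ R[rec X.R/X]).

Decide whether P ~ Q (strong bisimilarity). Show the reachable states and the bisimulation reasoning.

YES

Reachable graph of P (4 states):
  p0 = b.a.(0 + c.(0 | 0)) ⊢ -b-> p1
  p1 = a.(0 + c.(0 | 0)) ⊢ -a-> p2
  p2 = 0 + c.(0 | 0) ⊢ -c-> p3
  p3 = 0 | 0 ⊢ ·
Reachable graph of Q (4 states):
  q0 = b.a.c.(0 | 0) ⊢ -b-> q1
  q1 = a.c.(0 | 0) ⊢ -a-> q2
  q2 = c.(0 | 0) ⊢ -c-> q3
  q3 = 0 | 0 ⊢ ·
Partition-refinement fixed point:
  B0 = {p0, q0}
  B1 = {p1, q1}
  B2 = {p2, q2}
  B3 = {p3, q3}
p0 ∈ B0, q0 ∈ B0 → same block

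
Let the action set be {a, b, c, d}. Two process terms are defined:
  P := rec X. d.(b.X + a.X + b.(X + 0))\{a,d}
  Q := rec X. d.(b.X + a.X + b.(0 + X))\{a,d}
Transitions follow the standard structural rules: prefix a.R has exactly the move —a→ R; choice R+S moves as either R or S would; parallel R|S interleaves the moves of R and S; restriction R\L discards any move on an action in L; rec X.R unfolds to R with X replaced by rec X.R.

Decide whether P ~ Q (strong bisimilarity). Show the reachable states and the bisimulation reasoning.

bisimilar

LTS(P): 4 reachable states
  u0 = rec X. d.(b.X + a.X + b.(X + 0))\{a,d} | =d=> u1
  u1 = (b.(rec X. d.(b.X + a.X + b.(X + 0))\{a,d}) + a.(rec X. d.(b.X + a.X + b.(X + 0))\{a,d}) + b.((rec X. d.(b.X + a.X + b.(X + 0))\{a,d}) + 0))\{a,d} | =b=> u2, =b=> u3
  u2 = ((rec X. d.(b.X + a.X + b.(X + 0))\{a,d}) + 0)\{a,d} | deadlocked
  u3 = (rec X. d.(b.X + a.X + b.(X + 0))\{a,d})\{a,d} | deadlocked
LTS(Q): 4 reachable states
  v0 = rec X. d.(b.X + a.X + b.(0 + X))\{a,d} | =d=> v1
  v1 = (b.(rec X. d.(b.X + a.X + b.(0 + X))\{a,d}) + a.(rec X. d.(b.X + a.X + b.(0 + X))\{a,d}) + b.(0 + (rec X. d.(b.X + a.X + b.(0 + X))\{a,d})))\{a,d} | =b=> v2, =b=> v3
  v2 = (0 + (rec X. d.(b.X + a.X + b.(0 + X))\{a,d}))\{a,d} | deadlocked
  v3 = (rec X. d.(b.X + a.X + b.(0 + X))\{a,d})\{a,d} | deadlocked
Bisimilarity quotient blocks:
  B0 = {u0, v0}
  B1 = {u1, v1}
  B2 = {u2, u3, v2, v3}
u0 ∈ B0, v0 ∈ B0 → same block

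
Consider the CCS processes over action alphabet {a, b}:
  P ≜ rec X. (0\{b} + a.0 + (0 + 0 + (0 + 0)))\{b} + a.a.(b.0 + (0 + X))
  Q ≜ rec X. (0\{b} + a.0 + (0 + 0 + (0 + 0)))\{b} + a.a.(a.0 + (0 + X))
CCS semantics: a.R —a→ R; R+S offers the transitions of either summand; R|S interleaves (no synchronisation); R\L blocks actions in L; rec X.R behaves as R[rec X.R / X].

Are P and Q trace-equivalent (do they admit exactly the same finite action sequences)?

P's transition system — 5 states:
  s0 = rec X. (0\{b} + a.0 + (0 + 0 + (0 + 0)))\{b} + a.a.(b.0 + (0 + X)) has moves -a-> s1, -a-> s2
  s1 = 0\{b} has moves (no moves)
  s2 = a.(b.0 + (0 + (rec X. (0\{b} + a.0 + (0 + 0 + (0 + 0)))\{b} + a.a.(b.0 + (0 + X))))) has moves -a-> s3
  s3 = b.0 + (0 + (rec X. (0\{b} + a.0 + (0 + 0 + (0 + 0)))\{b} + a.a.(b.0 + (0 + X)))) has moves -a-> s1, -a-> s2, -b-> s4
  s4 = 0 has moves (no moves)
Q's transition system — 5 states:
  t0 = rec X. (0\{b} + a.0 + (0 + 0 + (0 + 0)))\{b} + a.a.(a.0 + (0 + X)) has moves -a-> t1, -a-> t2
  t1 = 0\{b} has moves (no moves)
  t2 = a.(a.0 + (0 + (rec X. (0\{b} + a.0 + (0 + 0 + (0 + 0)))\{b} + a.a.(a.0 + (0 + X))))) has moves -a-> t3
  t3 = a.0 + (0 + (rec X. (0\{b} + a.0 + (0 + 0 + (0 + 0)))\{b} + a.a.(a.0 + (0 + X)))) has moves -a-> t1, -a-> t2, -a-> t4
  t4 = 0 has moves (no moves)
Trace ⟨aab⟩ through P, begin at {s0}:
  step 1 (a): {s1, s2}
  step 2 (a): {s3}
  step 3 (b): {s4}
  — P admits the full trace.
Trace ⟨aab⟩ through Q, begin at {t0}:
  step 1 (a): {t1, t2}
  step 2 (a): {t3}
  step 3 (b): ∅ (Q stuck)

NO — witness ⟨aab⟩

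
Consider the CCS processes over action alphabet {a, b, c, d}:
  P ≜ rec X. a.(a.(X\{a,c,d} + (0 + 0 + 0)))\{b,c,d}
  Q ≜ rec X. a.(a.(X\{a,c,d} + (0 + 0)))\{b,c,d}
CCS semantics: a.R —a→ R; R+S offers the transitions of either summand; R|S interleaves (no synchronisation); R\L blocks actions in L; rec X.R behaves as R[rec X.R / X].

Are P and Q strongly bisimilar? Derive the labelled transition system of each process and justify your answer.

P's transition system — 3 states:
  p0 = rec X. a.(a.(X\{a,c,d} + (0 + 0 + 0)))\{b,c,d} → =a=> p1
  p1 = (a.((rec X. a.(a.(X\{a,c,d} + (0 + 0 + 0)))\{b,c,d})\{a,c,d} + (0 + 0 + 0)))\{b,c,d} → =a=> p2
  p2 = ((rec X. a.(a.(X\{a,c,d} + (0 + 0 + 0)))\{b,c,d})\{a,c,d} + (0 + 0 + 0))\{b,c,d} → ·
Q's transition system — 3 states:
  q0 = rec X. a.(a.(X\{a,c,d} + (0 + 0)))\{b,c,d} → =a=> q1
  q1 = (a.((rec X. a.(a.(X\{a,c,d} + (0 + 0)))\{b,c,d})\{a,c,d} + (0 + 0)))\{b,c,d} → =a=> q2
  q2 = ((rec X. a.(a.(X\{a,c,d} + (0 + 0)))\{b,c,d})\{a,c,d} + (0 + 0))\{b,c,d} → ·
Coarsest stable partition (strong bisimilarity classes):
  B0 = {p0, q0}
  B1 = {p1, q1}
  B2 = {p2, q2}
p0 ∈ B0, q0 ∈ B0 → same block

P ~ Q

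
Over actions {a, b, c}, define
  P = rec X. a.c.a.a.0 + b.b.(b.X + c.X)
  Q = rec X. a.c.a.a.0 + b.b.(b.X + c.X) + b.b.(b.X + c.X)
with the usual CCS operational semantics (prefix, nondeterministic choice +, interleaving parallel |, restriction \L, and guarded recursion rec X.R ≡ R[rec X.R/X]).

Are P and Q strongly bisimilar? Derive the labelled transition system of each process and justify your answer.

LTS(P): 7 reachable states
  s0 = rec X. a.c.a.a.0 + b.b.(b.X + c.X) → ··a··> s1, ··b··> s2
  s1 = c.a.a.0 → ··c··> s3
  s2 = b.(b.(rec X. a.c.a.a.0 + b.b.(b.X + c.X)) + c.(rec X. a.c.a.a.0 + b.b.(b.X + c.X))) → ··b··> s4
  s3 = a.a.0 → ··a··> s5
  s4 = b.(rec X. a.c.a.a.0 + b.b.(b.X + c.X)) + c.(rec X. a.c.a.a.0 + b.b.(b.X + c.X)) → ··b··> s0, ··c··> s0
  s5 = a.0 → ··a··> s6
  s6 = 0 → ∅
LTS(Q): 7 reachable states
  t0 = rec X. a.c.a.a.0 + b.b.(b.X + c.X) + b.b.(b.X + c.X) → ··a··> t1, ··b··> t2
  t1 = c.a.a.0 → ··c··> t3
  t2 = b.(b.(rec X. a.c.a.a.0 + b.b.(b.X + c.X) + b.b.(b.X + c.X)) + c.(rec X. a.c.a.a.0 + b.b.(b.X + c.X) + b.b.(b.X + c.X))) → ··b··> t4
  t3 = a.a.0 → ··a··> t5
  t4 = b.(rec X. a.c.a.a.0 + b.b.(b.X + c.X) + b.b.(b.X + c.X)) + c.(rec X. a.c.a.a.0 + b.b.(b.X + c.X) + b.b.(b.X + c.X)) → ··b··> t0, ··c··> t0
  t5 = a.0 → ··a··> t6
  t6 = 0 → ∅
Coarsest stable partition (strong bisimilarity classes):
  B0 = {s0, t0}
  B1 = {s1, t1}
  B2 = {s3, t3}
  B3 = {s5, t5}
  B4 = {s6, t6}
  B5 = {s2, t2}
  B6 = {s4, t4}
s0 ∈ B0, t0 ∈ B0 → same block

YES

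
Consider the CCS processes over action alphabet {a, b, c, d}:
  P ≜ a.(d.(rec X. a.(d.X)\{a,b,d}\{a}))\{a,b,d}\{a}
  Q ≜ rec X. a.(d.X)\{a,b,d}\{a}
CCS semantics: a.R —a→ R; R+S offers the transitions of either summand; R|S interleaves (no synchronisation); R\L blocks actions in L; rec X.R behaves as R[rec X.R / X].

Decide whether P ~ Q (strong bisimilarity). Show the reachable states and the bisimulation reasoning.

Reachable graph of P (2 states):
  u0 = a.(d.(rec X. a.(d.X)\{a,b,d}\{a}))\{a,b,d}\{a} → -a-> u1
  u1 = (d.(rec X. a.(d.X)\{a,b,d}\{a}))\{a,b,d}\{a} → ∅
Reachable graph of Q (2 states):
  v0 = rec X. a.(d.X)\{a,b,d}\{a} → -a-> v1
  v1 = (d.(rec X. a.(d.X)\{a,b,d}\{a}))\{a,b,d}\{a} → ∅
Partition-refinement fixed point:
  B0 = {u0, v0}
  B1 = {u1, v1}
u0 ∈ B0, v0 ∈ B0 → same block

YES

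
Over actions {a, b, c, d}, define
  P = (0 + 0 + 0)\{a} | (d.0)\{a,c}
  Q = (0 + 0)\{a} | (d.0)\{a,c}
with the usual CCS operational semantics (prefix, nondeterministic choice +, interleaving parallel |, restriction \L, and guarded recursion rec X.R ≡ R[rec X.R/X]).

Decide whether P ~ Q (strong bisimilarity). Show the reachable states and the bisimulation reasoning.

Reachable graph of P (2 states):
  u0 = (0 + 0 + 0)\{a} | (d.0)\{a,c} → =d=> u1
  u1 = (0 + 0 + 0)\{a} | 0\{a,c} → ∅
Reachable graph of Q (2 states):
  v0 = (0 + 0)\{a} | (d.0)\{a,c} → =d=> v1
  v1 = (0 + 0)\{a} | 0\{a,c} → ∅
Bisimilarity quotient blocks:
  B0 = {u0, v0}
  B1 = {u1, v1}
u0 ∈ B0, v0 ∈ B0 → same block

YES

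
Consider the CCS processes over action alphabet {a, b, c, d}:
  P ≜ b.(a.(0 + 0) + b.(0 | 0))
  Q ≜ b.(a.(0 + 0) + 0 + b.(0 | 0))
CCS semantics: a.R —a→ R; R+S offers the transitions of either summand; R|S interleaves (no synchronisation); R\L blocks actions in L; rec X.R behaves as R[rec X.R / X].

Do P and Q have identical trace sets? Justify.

Reachable graph of P (4 states):
  s0 = b.(a.(0 + 0) + b.(0 | 0)) :: --b--▸ s1
  s1 = a.(0 + 0) + b.(0 | 0) :: --a--▸ s2, --b--▸ s3
  s2 = 0 + 0 :: (no moves)
  s3 = 0 | 0 :: (no moves)
Reachable graph of Q (4 states):
  t0 = b.(a.(0 + 0) + 0 + b.(0 | 0)) :: --b--▸ t1
  t1 = a.(0 + 0) + 0 + b.(0 | 0) :: --a--▸ t2, --b--▸ t3
  t2 = 0 + 0 :: (no moves)
  t3 = 0 | 0 :: (no moves)
Coarsest stable partition (strong bisimilarity classes):
  B0 = {s0, t0}
  B1 = {s1, t1}
  B2 = {s2, s3, t2, t3}
s0 ∈ B0, t0 ∈ B0 → same block
Bisimilar ⇒ trace-equivalent.

trace-equivalent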